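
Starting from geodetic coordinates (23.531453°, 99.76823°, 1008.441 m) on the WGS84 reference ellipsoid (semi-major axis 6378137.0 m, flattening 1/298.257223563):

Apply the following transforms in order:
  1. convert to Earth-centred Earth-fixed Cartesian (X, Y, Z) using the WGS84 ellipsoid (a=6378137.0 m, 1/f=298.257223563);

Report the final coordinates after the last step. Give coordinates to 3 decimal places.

X=-992831.809 m, Y=5766946.464 m, Z=2531192.876 m

start: φ=23.531453°, λ=99.768230°, h=1008.441 m
→ ECEF (a=6378137.000, f=1/298.257223563): X=-992831.8094, Y=5766946.4638, Z=2531192.8760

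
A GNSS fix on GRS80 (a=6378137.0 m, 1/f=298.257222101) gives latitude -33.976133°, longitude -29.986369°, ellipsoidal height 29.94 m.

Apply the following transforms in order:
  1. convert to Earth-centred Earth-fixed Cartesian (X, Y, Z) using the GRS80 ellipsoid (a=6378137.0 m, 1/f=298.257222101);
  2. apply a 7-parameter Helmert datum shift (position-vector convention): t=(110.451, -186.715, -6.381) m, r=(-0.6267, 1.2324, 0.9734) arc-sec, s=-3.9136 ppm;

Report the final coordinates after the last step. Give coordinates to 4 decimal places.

start: φ=-33.976133°, λ=-29.986369°, h=29.940 m
→ ECEF (a=6378137.000, f=1/298.257222101): X=4586029.0511, Y=-2646290.5829, Z=-3544268.2103
→ Helmert 7p (PV): X=4586112.8662, Y=-2646456.0678, Z=-3544280.0809

X=4586112.8662 m, Y=-2646456.0678 m, Z=-3544280.0809 m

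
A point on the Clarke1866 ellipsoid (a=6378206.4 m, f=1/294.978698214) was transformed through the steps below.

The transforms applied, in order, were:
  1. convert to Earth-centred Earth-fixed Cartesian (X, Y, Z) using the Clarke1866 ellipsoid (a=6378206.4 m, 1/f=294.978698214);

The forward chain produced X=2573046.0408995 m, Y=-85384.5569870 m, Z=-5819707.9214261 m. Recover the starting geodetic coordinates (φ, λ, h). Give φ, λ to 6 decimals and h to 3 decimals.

φ=-66.280412°, λ=-1.900619°, h=3606.474 m

start: X=2573046.0409, Y=-85384.5570, Z=-5819707.9214 m
→ geod (Bowring, a=6378206.400): φ=-66.28041200°, λ=-1.90061900°, h=3606.4740 m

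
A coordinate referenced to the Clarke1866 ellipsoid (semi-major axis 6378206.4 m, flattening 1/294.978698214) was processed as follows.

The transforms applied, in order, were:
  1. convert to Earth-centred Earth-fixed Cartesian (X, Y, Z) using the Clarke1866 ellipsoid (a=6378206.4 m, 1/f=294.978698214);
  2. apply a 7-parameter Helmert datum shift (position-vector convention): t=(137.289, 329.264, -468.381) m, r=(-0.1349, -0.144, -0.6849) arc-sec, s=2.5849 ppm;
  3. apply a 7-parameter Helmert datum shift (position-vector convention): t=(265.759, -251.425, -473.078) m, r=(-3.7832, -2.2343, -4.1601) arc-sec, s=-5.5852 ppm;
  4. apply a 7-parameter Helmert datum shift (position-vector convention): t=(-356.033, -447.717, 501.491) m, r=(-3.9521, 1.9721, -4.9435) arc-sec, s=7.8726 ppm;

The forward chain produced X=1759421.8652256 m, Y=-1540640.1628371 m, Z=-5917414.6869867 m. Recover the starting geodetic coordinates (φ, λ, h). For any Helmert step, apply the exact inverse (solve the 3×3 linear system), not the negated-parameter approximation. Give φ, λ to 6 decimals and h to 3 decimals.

start: X=1759421.8652, Y=-1540640.1628, Z=-5917414.6870 m
→ Helmert⁻¹: X=1759857.5347, Y=-1540024.7540, Z=-5917882.2703
→ Helmert⁻¹: X=1759568.5565, Y=-1539637.9053, Z=-5917489.5416
→ Helmert⁻¹: X=1759427.7021, Y=-1539953.4766, Z=-5917008.1012
→ geod (Bowring, a=6378206.400): φ=-68.57061700°, λ=-41.19430200°, h=2743.1090 m

φ=-68.570617°, λ=-41.194302°, h=2743.109 m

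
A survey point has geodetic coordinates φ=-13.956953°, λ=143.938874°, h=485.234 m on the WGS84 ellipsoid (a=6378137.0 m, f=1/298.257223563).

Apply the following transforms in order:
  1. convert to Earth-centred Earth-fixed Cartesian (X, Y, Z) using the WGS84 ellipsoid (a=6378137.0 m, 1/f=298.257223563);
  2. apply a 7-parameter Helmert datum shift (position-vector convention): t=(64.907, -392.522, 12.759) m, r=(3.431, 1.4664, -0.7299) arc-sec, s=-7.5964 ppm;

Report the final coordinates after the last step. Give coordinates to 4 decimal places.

start: φ=-13.956953°, λ=143.938874°, h=485.234 m
→ ECEF (a=6378137.000, f=1/298.257223563): X=-5005153.9437, Y=3644621.9404, Z=-1528477.2229
→ Helmert 7p (PV): X=-5005048.9850, Y=3644244.8682, Z=-1528356.6460

X=-5005048.9850 m, Y=3644244.8682 m, Z=-1528356.6460 m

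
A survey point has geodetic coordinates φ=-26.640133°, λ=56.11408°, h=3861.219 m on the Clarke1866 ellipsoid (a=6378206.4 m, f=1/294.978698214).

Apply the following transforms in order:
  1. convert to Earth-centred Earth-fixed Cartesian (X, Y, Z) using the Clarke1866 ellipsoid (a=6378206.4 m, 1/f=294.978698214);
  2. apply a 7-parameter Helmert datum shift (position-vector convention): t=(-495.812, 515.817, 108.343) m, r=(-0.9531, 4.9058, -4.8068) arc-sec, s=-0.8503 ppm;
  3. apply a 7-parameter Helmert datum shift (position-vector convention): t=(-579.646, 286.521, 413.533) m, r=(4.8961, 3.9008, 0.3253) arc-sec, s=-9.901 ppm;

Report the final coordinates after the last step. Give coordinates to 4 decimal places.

X=3181557.9193 m, Y=4739588.2667 m, Z=-2843695.1518 m

start: φ=-26.640133°, λ=56.114080°, h=3861.219 m
→ ECEF (a=6378206.400, f=1/294.978698214): X=3182686.0650, Y=4738851.6631, Z=-2844202.3269
→ Helmert 7p (PV): X=3182230.3345, Y=4739276.1389, Z=-2844189.1595
→ Helmert 7p (PV): X=3181557.9193, Y=4739588.2667, Z=-2843695.1518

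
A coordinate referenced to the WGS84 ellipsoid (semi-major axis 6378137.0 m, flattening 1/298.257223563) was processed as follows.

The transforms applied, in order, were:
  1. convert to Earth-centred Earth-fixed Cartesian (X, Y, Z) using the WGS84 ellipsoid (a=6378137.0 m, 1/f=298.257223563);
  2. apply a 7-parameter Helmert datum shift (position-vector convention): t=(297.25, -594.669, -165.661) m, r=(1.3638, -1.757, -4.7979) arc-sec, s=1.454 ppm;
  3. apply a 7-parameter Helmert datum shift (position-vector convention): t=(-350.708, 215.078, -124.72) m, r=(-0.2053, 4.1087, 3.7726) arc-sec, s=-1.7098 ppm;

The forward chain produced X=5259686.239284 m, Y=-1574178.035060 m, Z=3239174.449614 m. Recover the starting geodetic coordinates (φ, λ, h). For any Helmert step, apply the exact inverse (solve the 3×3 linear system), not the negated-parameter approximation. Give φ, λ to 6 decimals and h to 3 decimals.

start: X=5259686.2393, Y=-1574178.0351, Z=3239174.4496 m
→ Helmert⁻¹: X=5259952.6158, Y=-1574495.2342, Z=3239407.9169
→ Helmert⁻¹: X=5259711.9201, Y=-1573754.5118, Z=3239534.4699
→ geod (Bowring, a=6378137.000): φ=30.71213900°, λ=-16.65767000°, h=2032.4230 m

φ=30.712139°, λ=-16.657670°, h=2032.423 m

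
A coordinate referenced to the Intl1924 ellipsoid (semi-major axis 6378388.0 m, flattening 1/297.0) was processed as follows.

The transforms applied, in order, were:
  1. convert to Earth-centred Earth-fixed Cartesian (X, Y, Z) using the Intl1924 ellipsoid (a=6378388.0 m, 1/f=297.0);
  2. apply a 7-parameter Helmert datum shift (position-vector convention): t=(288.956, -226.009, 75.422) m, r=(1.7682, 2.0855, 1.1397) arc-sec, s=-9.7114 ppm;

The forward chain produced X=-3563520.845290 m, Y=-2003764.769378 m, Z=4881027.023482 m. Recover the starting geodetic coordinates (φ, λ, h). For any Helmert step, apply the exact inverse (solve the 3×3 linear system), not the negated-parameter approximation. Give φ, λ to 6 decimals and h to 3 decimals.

φ=50.239585°, λ=-150.656901°, h=1313.799 m

start: X=-3563520.8453, Y=-2003764.7694, Z=4881027.0235 m
→ Helmert⁻¹: X=-3563904.8319, Y=-2003496.6836, Z=4880980.1439
→ geod (Bowring, a=6378388.000): φ=50.23958500°, λ=-150.65690100°, h=1313.7990 m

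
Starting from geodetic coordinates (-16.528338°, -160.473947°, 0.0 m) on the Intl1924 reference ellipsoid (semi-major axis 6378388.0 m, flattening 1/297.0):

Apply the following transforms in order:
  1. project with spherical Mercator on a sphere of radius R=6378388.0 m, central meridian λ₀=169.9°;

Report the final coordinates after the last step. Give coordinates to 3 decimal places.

E=3298086.919 m, N=-1866062.603 m

start: φ=-16.528338°, λ=-160.473947°, h=0.000 m
→ merc (R=6378388.0, λ₀=169.9°): E=3298086.9193, N=-1866062.6031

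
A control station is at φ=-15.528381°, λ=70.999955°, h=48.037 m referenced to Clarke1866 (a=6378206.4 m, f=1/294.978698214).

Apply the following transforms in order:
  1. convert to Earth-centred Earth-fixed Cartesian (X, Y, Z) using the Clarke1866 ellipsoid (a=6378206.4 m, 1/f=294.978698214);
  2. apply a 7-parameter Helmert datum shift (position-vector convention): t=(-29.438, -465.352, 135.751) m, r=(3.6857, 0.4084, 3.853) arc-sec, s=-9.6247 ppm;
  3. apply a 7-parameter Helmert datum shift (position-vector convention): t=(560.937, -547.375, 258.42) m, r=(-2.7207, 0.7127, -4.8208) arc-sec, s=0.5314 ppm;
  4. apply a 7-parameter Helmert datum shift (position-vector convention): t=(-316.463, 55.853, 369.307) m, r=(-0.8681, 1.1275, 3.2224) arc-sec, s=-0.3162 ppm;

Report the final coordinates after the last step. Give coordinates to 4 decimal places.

start: φ=-15.528381°, λ=70.999955°, h=48.037 m
→ ECEF (a=6378206.400, f=1/294.978698214): X=2001248.0204, Y=5812031.4408, Z=-1696412.3948
→ Helmert 7p (PV): X=2001087.3952, Y=5811577.8450, Z=-1696160.4258
→ Helmert 7p (PV): X=2001779.3625, Y=5810964.4161, Z=-1695986.4781
→ Helmert 7p (PV): X=2001362.2133, Y=5811042.5669, Z=-1695652.0335

X=2001362.2133 m, Y=5811042.5669 m, Z=-1695652.0335 m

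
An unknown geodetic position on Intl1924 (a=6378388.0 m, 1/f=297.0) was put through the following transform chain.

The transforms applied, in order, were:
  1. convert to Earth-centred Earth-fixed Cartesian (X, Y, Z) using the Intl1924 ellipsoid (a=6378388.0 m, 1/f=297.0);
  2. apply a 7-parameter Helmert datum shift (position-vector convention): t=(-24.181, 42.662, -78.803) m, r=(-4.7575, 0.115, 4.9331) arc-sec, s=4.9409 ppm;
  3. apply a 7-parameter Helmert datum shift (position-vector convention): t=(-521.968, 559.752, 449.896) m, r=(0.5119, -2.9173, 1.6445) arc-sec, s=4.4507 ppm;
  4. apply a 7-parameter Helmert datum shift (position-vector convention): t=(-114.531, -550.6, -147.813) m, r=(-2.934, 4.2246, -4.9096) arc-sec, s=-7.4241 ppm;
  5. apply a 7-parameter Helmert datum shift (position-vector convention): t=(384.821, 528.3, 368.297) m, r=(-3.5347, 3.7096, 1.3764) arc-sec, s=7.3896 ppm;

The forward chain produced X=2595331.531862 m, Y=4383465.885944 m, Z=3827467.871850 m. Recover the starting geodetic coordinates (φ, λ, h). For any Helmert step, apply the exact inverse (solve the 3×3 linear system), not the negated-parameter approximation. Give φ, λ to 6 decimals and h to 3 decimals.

φ=37.105866°, λ=59.364315°, h=500.045 m

start: X=2595331.5319, Y=4383465.8859, Z=3827467.8719 m
→ Helmert⁻¹: X=2594887.9511, Y=4382822.2969, Z=3827193.0696
→ Helmert⁻¹: X=2594839.0196, Y=4383412.7594, Z=3827484.7950
→ Helmert⁻¹: X=2595438.5063, Y=4382822.3055, Z=3826970.2805
→ Helmert⁻¹: X=2595552.5457, Y=4382607.6398, Z=3827132.7065
→ geod (Bowring, a=6378388.000): φ=37.10586600°, λ=59.36431500°, h=500.0450 m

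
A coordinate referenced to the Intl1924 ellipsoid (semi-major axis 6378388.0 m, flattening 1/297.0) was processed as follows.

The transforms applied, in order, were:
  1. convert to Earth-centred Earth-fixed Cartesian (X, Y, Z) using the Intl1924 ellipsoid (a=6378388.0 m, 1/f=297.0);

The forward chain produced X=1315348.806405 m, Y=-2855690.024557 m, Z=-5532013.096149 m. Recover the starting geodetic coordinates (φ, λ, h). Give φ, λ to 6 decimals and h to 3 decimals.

φ=-60.554453°, λ=-65.268905°, h=904.658 m

start: X=1315348.8064, Y=-2855690.0246, Z=-5532013.0961 m
→ geod (Bowring, a=6378388.000): φ=-60.55445300°, λ=-65.26890500°, h=904.6580 m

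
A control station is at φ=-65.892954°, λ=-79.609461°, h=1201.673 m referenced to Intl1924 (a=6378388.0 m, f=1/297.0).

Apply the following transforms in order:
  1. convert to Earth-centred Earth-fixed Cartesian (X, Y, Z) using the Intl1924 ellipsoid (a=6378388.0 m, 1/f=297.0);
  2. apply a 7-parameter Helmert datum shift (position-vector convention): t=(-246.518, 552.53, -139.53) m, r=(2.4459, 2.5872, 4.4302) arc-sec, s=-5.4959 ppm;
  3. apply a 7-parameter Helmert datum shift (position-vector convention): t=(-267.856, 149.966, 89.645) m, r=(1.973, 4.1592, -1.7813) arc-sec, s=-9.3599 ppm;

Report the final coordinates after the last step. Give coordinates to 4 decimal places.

X=470598.3522 m, Y=-2569302.5258 m, Z=-5800345.2469 m

start: φ=-65.892954°, λ=-79.609461°, h=1201.673 m
→ ECEF (a=6378388.000, f=1/297.0): X=471276.4276, Y=-2570173.5153, Z=-5800311.0674
→ Helmert 7p (PV): X=471009.7684, Y=-2569527.9577, Z=-5800455.1078
→ Helmert 7p (PV): X=470598.3522, Y=-2569302.5258, Z=-5800345.2469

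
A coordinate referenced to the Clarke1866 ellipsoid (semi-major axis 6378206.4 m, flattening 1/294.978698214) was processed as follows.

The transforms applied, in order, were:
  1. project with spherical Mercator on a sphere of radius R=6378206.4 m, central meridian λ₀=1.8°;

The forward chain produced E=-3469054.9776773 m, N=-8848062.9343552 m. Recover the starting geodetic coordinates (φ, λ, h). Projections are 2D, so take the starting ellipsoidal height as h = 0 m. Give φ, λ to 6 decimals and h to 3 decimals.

start: E=-3469054.9777, N=-8848062.9344 m
→ merc⁻¹: φ=-61.95283000°, λ=-29.36271200°

φ=-61.952830°, λ=-29.362712°, h=0.000 m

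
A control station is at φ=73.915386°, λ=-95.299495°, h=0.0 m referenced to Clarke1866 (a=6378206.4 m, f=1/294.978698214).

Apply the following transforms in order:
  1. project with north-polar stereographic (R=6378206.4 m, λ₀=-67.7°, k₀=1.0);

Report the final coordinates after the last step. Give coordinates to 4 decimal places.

start: φ=73.915386°, λ=-95.299495°, h=0.000 m
→ stereo (R=6378206.4, λ₀=-67.7°): E=-835032.1956, N=-1597303.5611

E=-835032.1956 m, N=-1597303.5611 m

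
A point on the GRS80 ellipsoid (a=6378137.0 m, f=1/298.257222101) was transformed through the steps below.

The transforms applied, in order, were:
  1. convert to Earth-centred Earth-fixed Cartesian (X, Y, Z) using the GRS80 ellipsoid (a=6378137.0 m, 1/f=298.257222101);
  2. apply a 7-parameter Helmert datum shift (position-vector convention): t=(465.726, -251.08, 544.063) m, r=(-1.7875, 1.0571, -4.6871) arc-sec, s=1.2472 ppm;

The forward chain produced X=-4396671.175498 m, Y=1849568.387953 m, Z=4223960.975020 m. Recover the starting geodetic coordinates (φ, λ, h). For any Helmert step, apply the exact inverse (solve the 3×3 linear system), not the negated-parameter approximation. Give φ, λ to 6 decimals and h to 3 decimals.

start: X=-4396671.1755, Y=1849568.3880, Z=4223960.9750 m
→ Helmert⁻¹: X=-4397195.0938, Y=1849680.6401, Z=4223405.1385
→ geod (Bowring, a=6378137.000): φ=41.71066100°, λ=157.18593800°, h=2612.0190 m

φ=41.710661°, λ=157.185938°, h=2612.019 m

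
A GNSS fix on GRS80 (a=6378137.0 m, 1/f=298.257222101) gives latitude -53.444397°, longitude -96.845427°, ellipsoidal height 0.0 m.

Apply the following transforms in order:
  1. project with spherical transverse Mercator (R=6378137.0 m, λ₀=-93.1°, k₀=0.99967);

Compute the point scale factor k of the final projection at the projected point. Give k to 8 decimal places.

1.00042748

start: φ=-53.444397°, λ=-96.845427°, h=0.000 m
→ into tm (λ₀=-93.1°): φ=-53.44439700°, λ−λ₀=-3.74542700°
scale k = 1.00042748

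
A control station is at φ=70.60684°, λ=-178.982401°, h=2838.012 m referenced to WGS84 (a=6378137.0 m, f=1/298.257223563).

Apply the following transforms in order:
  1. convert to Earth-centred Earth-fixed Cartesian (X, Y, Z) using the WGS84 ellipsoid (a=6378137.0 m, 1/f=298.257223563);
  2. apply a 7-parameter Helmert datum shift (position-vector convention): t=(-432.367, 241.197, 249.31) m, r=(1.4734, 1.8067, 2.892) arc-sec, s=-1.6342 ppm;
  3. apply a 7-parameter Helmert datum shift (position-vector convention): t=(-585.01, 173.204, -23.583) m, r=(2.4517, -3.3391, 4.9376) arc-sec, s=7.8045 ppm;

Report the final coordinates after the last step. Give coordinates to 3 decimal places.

start: φ=70.606840°, λ=-178.982401°, h=2838.012 m
→ ECEF (a=6378137.000, f=1/298.257223563): X=-2124793.7707, Y=-37741.2683, Z=5996535.3097
→ Helmert 7p (PV): X=-2125169.6119, Y=-37572.6356, Z=5996793.1619
→ Helmert 7p (PV): X=-2125867.3877, Y=-37521.8773, Z=5996781.5308

X=-2125867.388 m, Y=-37521.877 m, Z=5996781.531 m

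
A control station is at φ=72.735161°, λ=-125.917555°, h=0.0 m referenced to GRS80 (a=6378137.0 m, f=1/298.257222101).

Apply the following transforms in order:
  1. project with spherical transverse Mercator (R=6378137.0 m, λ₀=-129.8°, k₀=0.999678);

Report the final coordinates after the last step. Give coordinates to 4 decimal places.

E=128147.5734 m, N=8098381.8768 m

start: φ=72.735161°, λ=-125.917555°, h=0.000 m
→ tm (R=6378137.0, λ₀=-129.8°): E=128147.5734, N=8098381.8768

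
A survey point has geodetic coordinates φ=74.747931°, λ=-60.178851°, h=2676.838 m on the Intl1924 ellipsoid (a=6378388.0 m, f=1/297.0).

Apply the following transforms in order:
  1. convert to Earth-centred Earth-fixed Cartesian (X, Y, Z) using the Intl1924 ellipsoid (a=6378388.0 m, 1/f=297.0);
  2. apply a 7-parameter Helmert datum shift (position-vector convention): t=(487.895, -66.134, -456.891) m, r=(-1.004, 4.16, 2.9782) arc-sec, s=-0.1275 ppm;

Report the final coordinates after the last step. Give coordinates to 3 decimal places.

start: φ=74.747931°, λ=-60.178851°, h=2676.838 m
→ ECEF (a=6378388.000, f=1/297.0): X=837401.7734, Y=-1460935.2198, Z=6134154.4414
→ Helmert 7p (PV): X=838034.3708, Y=-1460959.2183, Z=6133686.9905

X=838034.371 m, Y=-1460959.218 m, Z=6133686.990 m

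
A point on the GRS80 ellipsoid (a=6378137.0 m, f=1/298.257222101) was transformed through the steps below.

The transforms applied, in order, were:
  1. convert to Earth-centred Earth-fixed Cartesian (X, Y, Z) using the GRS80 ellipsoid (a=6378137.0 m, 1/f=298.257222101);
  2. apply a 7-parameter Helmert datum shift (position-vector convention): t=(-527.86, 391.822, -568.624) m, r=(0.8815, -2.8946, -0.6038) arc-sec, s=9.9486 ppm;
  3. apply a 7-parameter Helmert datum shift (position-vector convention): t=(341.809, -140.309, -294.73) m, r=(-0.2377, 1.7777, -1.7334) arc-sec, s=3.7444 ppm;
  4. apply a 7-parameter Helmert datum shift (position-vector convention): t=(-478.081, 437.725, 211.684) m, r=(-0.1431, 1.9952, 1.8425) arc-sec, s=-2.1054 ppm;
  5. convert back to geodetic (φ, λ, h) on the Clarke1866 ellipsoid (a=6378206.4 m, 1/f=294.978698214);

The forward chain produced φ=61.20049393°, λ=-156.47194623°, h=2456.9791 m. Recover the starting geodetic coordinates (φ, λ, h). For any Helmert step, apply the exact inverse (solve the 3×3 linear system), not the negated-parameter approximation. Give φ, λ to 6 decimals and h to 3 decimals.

start: φ=61.200494°, λ=-156.471946°, h=2456.979 m
→ ECEF (a=6378206.400, f=1/294.978698214): X=-2825663.9922, Y=-1230279.1265, Z=5568096.5950
→ Helmert⁻¹: X=-2825256.7108, Y=-1230698.0683, Z=5567868.4511
→ Helmert⁻¹: X=-2825625.5872, Y=-1230583.3142, Z=5568116.5609
→ Helmert⁻¹: X=-2824987.8708, Y=-1230947.3610, Z=5568674.6897
→ geod (Bowring, a=6378137.000): φ=61.20396200°, λ=-156.45553600°, h=2680.3560 m

φ=61.203962°, λ=-156.455536°, h=2680.356 m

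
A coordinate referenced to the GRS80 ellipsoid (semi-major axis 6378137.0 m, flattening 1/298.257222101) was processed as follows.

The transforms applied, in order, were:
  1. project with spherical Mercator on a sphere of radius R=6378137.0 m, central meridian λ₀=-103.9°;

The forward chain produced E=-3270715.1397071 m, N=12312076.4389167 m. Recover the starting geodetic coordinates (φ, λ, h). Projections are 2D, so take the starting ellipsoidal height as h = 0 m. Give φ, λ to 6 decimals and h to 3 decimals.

φ=73.488395°, λ=-133.281334°, h=0.000 m

start: E=-3270715.1397, N=12312076.4389 m
→ merc⁻¹: φ=73.48839500°, λ=-133.28133400°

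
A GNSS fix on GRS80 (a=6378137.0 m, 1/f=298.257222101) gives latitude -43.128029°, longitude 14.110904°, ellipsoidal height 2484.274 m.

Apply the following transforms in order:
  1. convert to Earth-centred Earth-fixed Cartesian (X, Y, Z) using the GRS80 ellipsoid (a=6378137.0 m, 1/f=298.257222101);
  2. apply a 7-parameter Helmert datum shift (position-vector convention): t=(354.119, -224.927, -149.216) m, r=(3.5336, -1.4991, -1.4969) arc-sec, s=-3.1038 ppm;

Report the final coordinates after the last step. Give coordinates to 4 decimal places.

start: φ=-43.128029°, λ=14.110904°, h=2484.274 m
→ ECEF (a=6378137.000, f=1/298.257222101): X=4523319.6705, Y=1137094.5619, Z=-4339591.4668
→ Helmert 7p (PV): X=4523699.5415, Y=1136907.6221, Z=-4339674.8590

X=4523699.5415 m, Y=1136907.6221 m, Z=-4339674.8590 m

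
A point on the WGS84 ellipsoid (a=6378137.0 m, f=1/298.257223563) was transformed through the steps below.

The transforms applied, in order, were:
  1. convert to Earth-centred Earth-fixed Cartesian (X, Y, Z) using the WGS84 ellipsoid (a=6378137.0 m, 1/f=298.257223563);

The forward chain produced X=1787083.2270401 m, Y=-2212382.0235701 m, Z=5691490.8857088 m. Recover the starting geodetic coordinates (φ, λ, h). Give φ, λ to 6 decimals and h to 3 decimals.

φ=63.602594°, λ=-51.069960°, h=1489.237 m

start: X=1787083.2270, Y=-2212382.0236, Z=5691490.8857 m
→ geod (Bowring, a=6378137.000): φ=63.60259400°, λ=-51.06996000°, h=1489.2370 m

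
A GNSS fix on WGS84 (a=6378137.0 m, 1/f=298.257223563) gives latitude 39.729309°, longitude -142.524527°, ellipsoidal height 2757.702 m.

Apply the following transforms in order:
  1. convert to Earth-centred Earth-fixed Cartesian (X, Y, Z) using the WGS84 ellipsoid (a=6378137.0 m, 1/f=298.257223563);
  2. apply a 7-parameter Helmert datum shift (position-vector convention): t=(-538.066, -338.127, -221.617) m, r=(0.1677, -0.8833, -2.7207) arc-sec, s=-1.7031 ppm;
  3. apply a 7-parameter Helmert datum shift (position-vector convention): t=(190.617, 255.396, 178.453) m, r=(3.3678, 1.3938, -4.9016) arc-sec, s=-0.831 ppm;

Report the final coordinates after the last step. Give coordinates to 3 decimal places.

X=-3900330.543 m, Y=-2989841.794 m, Z=4056583.848 m

start: φ=39.729309°, λ=-142.524527°, h=2757.702 m
→ ECEF (a=6378137.000, f=1/298.257223563): X=-3899892.5222, Y=-2989841.2404, Z=4056678.8876
→ Helmert 7p (PV): X=-3900480.7553, Y=-2990126.1329, Z=4056431.2301
→ Helmert 7p (PV): X=-3900330.5426, Y=-2989841.7941, Z=4056583.8477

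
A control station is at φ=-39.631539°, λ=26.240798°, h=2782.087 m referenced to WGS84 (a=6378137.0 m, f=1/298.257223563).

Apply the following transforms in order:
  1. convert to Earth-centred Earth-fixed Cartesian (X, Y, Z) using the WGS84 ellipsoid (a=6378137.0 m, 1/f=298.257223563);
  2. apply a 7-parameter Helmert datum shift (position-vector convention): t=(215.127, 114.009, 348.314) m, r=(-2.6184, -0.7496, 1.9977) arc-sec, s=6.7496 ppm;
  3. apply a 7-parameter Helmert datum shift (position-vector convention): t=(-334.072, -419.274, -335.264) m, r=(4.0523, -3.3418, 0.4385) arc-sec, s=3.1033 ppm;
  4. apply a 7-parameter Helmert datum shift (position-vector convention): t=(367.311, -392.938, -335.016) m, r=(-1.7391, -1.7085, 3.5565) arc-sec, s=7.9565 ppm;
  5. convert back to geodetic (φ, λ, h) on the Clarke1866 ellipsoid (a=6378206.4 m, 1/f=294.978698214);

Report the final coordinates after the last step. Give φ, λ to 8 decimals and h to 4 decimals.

start: φ=-39.631539°, λ=26.240798°, h=2782.087 m
→ ECEF (a=6378137.000, f=1/298.257223563): X=4413901.6594, Y=2175814.1905, Z=-4048336.4230
→ Helmert 7p (PV): X=4414140.2178, Y=2175934.2435, Z=-4048027.0135
→ Helmert 7p (PV): X=4413880.8026, Y=2175610.6344, Z=-4048260.5750
→ Helmert 7p (PV): X=4414279.2518, Y=2175276.9803, Z=-4048609.5839
→ geod (Bowring, a=6378206.400): φ=-39.63495487°, λ=26.23324420°, h=3061.4734 m

φ=-39.63495487°, λ=26.23324420°, h=3061.4734 m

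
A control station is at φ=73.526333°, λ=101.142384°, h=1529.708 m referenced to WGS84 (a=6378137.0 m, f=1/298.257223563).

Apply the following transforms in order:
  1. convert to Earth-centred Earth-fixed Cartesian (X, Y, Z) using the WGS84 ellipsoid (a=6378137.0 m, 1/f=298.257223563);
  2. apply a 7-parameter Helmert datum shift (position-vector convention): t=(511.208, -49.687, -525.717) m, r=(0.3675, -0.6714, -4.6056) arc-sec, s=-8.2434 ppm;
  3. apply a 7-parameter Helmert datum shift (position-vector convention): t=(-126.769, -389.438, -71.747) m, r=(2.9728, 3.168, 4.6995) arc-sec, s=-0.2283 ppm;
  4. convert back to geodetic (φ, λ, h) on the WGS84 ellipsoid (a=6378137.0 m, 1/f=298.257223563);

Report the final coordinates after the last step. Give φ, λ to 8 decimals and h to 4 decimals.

φ=73.53019401°, λ=101.13149330°, h=759.8785 m

start: φ=73.526333°, λ=101.142384°, h=1529.708 m
→ ECEF (a=6378137.000, f=1/298.257223563): X=-350687.7208, Y=1780497.4872, Z=6095624.4508
→ Helmert 7p (PV): X=-350153.7076, Y=1780430.0927, Z=6095050.5159
→ Helmert 7p (PV): X=-350227.3485, Y=1779944.4252, Z=6095008.4159
→ geod (Bowring, a=6378137.000): φ=73.53019401°, λ=101.13149330°, h=759.8785 m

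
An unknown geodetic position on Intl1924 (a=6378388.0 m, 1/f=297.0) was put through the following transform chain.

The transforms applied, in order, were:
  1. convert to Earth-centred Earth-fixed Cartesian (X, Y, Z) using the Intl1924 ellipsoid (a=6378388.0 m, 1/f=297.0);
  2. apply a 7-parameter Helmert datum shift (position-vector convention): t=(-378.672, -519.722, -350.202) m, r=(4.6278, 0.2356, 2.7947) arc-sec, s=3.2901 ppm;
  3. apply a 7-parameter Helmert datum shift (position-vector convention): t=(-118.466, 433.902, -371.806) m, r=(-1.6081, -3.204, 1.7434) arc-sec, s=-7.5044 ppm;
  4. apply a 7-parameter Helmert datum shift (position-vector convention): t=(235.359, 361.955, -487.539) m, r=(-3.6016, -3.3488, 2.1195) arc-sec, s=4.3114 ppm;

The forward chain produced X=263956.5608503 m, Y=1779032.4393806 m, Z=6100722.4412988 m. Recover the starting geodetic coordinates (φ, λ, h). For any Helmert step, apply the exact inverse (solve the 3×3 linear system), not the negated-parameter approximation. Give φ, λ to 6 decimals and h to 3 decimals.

start: X=263956.5609, Y=1779032.4394, Z=6100722.4413 m
→ Helmert⁻¹: X=263837.3964, Y=1778553.5712, Z=6101210.4476
→ Helmert⁻¹: X=264067.6514, Y=1778083.2109, Z=6101637.8032
→ Helmert⁻¹: X=264462.5838, Y=1778730.4021, Z=6101928.3232
→ geod (Bowring, a=6378388.000): φ=73.68382200°, λ=81.54318500°, h=2775.2370 m

φ=73.683822°, λ=81.543185°, h=2775.237 m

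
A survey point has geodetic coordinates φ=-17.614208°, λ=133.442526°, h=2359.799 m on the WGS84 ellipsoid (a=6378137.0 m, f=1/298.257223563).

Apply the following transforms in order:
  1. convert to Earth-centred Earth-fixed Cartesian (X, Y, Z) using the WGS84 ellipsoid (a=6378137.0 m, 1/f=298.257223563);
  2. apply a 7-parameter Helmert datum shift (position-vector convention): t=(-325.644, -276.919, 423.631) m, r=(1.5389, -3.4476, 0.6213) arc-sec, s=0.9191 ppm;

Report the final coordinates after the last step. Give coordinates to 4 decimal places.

start: φ=-17.614208°, λ=133.442526°, h=2359.799 m
→ ECEF (a=6378137.000, f=1/298.257223563): X=-4182980.8052, Y=4416806.8528, Z=-1918445.5107
→ Helmert 7p (PV): X=-4183291.5321, Y=4416535.7066, Z=-1918060.6063

X=-4183291.5321 m, Y=4416535.7066 m, Z=-1918060.6063 m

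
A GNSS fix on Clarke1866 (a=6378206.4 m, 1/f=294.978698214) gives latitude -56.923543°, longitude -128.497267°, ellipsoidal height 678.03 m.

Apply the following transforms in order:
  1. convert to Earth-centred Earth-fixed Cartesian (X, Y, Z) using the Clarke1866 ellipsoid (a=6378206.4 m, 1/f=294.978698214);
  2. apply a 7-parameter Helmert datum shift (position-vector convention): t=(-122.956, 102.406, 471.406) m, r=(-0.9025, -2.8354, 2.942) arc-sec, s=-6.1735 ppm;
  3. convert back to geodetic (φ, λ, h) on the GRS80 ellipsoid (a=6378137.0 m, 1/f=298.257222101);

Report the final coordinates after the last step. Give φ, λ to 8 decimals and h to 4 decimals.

φ=-56.91959758°, λ=-128.49789842°, h=144.3964 m

start: φ=-56.923543°, λ=-128.497267°, h=678.030 m
→ ECEF (a=6378206.400, f=1/294.978698214): X=-2172213.3995, Y=-2731113.9039, Z=-5321625.7219
→ Helmert 7p (PV): X=-2172210.8383, Y=-2731048.9043, Z=-5321139.3730
→ geod (Bowring, a=6378137.000): φ=-56.91959758°, λ=-128.49789842°, h=144.3964 m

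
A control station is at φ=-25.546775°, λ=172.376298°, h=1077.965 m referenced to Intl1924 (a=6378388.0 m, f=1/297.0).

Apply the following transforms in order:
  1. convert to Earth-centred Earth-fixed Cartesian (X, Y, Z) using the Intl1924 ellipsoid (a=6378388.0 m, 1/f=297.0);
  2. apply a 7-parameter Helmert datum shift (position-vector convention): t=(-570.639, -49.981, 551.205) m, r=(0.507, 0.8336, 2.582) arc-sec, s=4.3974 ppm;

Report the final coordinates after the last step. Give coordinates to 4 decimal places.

X=-5709076.7112 m, Y=763963.5110 m, Z=-2733784.2873 m

start: φ=-25.546775°, λ=172.376298°, h=1077.965 m
→ ECEF (a=6378388.000, f=1/297.0): X=-5708460.3545, Y=764074.8691, Z=-2734348.4167
→ Helmert 7p (PV): X=-5709076.7112, Y=763963.5110, Z=-2733784.2873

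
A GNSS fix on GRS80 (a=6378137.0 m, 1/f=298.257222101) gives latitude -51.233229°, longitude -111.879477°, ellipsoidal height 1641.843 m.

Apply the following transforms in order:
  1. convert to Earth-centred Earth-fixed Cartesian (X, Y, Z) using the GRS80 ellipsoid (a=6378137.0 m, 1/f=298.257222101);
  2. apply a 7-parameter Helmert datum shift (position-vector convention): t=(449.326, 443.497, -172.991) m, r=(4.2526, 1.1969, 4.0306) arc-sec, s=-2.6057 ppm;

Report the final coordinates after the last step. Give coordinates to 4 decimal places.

X=-1491190.7675 m, Y=-3714008.0396 m, Z=-4951340.5766 m

start: φ=-51.233229°, λ=-111.879477°, h=1641.843 m
→ ECEF (a=6378137.000, f=1/298.257222101): X=-1491687.8356, Y=-3714534.1445, Z=-4951112.5595
→ Helmert 7p (PV): X=-1491190.7675, Y=-3714008.0396, Z=-4951340.5766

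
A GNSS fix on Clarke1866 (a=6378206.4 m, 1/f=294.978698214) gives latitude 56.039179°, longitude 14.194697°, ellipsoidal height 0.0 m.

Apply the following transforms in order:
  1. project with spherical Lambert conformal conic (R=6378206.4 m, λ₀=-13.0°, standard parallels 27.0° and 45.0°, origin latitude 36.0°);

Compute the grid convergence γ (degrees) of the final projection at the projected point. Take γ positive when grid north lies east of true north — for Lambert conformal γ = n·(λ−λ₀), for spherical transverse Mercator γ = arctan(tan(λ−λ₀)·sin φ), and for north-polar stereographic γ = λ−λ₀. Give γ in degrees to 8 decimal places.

16.05123948

start: φ=56.039179°, λ=14.194697°, h=0.000 m
→ into lcc (λ₀=-13.0°): φ=56.03917900°, λ−λ₀=27.19469700°
convergence γ = 16.05123948°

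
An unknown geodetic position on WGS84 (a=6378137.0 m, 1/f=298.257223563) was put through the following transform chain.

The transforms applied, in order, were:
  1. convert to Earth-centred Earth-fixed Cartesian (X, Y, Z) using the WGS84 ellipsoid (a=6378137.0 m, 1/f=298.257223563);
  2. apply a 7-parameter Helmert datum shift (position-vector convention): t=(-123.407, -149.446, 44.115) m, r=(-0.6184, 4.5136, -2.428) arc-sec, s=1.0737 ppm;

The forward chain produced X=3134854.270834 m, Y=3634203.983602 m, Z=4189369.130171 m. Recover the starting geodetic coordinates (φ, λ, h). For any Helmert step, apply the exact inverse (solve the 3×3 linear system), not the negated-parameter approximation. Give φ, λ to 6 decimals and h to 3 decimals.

φ=41.307401°, λ=49.220491°, h=1926.969 m

start: X=3134854.2708, Y=3634203.9836, Z=4189369.1302 m
→ Helmert⁻¹: X=3134839.8558, Y=3634373.8683, Z=4189400.0116
→ geod (Bowring, a=6378137.000): φ=41.30740100°, λ=49.22049100°, h=1926.9690 m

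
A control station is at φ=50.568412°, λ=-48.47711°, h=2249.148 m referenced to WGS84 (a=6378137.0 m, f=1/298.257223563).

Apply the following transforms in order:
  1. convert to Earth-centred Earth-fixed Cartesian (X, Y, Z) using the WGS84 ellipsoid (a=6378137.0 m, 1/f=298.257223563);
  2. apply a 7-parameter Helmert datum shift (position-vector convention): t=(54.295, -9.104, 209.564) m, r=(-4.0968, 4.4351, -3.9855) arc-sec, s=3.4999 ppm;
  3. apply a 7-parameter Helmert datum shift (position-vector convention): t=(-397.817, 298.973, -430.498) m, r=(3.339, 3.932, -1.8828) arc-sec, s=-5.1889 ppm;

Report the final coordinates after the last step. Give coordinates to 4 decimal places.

X=2691652.0109 m, Y=-3039940.7653 m, Z=4904599.6352 m

start: φ=50.568412°, λ=-48.477110°, h=2249.148 m
→ ECEF (a=6378137.000, f=1/298.257223563): X=2691887.6021, Y=-3040177.2002, Z=4904926.8826
→ Helmert 7p (PV): X=2691998.0411, Y=-3040151.5368, Z=4905156.1160
→ Helmert 7p (PV): X=2691652.0109, Y=-3039940.7653, Z=4904599.6352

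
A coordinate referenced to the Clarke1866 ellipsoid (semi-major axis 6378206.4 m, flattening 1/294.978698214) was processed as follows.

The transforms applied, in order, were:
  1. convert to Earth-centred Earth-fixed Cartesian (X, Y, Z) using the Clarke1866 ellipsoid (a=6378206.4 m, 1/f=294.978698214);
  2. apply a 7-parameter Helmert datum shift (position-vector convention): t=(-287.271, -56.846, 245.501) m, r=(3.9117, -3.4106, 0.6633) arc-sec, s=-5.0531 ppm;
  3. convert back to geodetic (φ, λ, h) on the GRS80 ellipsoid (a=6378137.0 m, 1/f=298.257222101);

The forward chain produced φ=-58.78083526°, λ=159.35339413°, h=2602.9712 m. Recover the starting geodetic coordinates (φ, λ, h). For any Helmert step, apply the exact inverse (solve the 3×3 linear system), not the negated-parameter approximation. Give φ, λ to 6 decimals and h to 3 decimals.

start: φ=-58.780835°, λ=159.353394°, h=2602.971 m
→ ECEF (a=6378137.000, f=1/298.257222101): X=-3102409.0925, Y=1168999.9124, Z=-5433548.3839
→ Helmert⁻¹: X=-3102223.5859, Y=1168969.5929, Z=-5433792.2160
→ geod (Bowring, a=6378206.400): φ=-58.78527900°, λ=159.35275400°, h=2820.4380 m

φ=-58.785279°, λ=159.352754°, h=2820.438 m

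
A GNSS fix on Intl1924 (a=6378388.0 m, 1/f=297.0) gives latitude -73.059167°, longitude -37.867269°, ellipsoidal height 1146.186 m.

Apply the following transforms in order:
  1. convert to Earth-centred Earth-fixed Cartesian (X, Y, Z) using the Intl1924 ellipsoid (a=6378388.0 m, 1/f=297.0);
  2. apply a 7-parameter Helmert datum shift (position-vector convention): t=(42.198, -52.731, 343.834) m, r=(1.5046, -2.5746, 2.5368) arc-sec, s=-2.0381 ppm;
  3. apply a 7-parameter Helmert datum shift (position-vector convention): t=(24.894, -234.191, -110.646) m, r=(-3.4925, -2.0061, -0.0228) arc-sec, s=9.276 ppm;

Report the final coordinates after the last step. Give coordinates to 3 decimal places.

X=1472236.682 m, Y=-1144914.426 m, Z=-6080178.225 m

start: φ=-73.059167°, λ=-37.867269°, h=1146.186 m
→ ECEF (a=6378388.000, f=1/297.0): X=1472009.9541, Y=-1144578.5650, Z=-6080411.1293
→ Helmert 7p (PV): X=1472139.1245, Y=-1144566.5059, Z=-6080044.8784
→ Helmert 7p (PV): X=1472236.6817, Y=-1144914.4256, Z=-6080178.2248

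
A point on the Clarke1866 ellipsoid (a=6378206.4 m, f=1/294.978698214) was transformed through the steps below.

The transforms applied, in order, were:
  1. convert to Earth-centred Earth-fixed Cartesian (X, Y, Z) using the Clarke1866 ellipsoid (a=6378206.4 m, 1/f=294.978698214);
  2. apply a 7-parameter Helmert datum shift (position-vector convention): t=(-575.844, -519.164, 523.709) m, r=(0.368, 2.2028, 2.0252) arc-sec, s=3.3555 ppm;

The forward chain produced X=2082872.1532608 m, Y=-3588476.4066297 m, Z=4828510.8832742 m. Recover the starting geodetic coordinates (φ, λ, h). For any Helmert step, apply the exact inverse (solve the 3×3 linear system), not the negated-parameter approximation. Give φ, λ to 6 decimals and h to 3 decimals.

φ=49.518066°, λ=-59.858324°, h=55.848 m

start: X=2082872.1533, Y=-3588476.4066, Z=4828510.8833 m
→ Helmert⁻¹: X=2083354.2176, Y=-3587957.0449, Z=4827999.6245
→ geod (Bowring, a=6378206.400): φ=49.51806600°, λ=-59.85832400°, h=55.8480 m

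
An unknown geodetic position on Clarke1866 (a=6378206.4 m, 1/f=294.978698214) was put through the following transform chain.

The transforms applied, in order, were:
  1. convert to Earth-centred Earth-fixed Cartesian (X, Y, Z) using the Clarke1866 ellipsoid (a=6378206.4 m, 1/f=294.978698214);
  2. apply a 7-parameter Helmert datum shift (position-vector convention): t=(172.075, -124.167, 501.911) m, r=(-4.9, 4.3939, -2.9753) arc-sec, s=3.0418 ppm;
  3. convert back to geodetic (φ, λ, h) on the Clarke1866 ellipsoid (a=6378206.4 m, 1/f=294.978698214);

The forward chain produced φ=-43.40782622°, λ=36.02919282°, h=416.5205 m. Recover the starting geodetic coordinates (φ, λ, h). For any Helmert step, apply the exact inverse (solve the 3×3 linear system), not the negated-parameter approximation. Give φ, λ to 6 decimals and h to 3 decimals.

φ=-43.409729°, λ=36.032868°, h=693.355 m

start: φ=-43.407826°, λ=36.029193°, h=416.520 m
→ ECEF (a=6378206.400, f=1/294.978698214): X=3753556.9516, Y=2730041.8449, Z=-4360612.1013
→ Helmert⁻¹: X=3753426.9738, Y=2730315.4475, Z=-4360955.9294
→ geod (Bowring, a=6378206.400): φ=-43.40972900°, λ=36.03286800°, h=693.3550 m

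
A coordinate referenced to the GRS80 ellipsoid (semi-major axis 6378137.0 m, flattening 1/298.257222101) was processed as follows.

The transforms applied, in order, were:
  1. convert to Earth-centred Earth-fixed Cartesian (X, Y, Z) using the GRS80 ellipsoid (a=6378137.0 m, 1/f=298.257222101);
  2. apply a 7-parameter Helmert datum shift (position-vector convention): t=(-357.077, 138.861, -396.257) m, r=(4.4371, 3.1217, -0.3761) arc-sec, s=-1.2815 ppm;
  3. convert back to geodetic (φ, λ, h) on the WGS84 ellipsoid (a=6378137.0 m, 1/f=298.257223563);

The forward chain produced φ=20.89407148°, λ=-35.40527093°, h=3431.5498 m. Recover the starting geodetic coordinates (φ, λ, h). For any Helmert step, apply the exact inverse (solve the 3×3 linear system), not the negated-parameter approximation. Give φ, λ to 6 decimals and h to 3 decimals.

φ=20.897645°, λ=-35.404076°, h=3928.468 m

start: φ=20.894071°, λ=-35.405271°, h=3431.550 m
→ ECEF (a=6378137.000, f=1/298.257223563): X=4861482.4402, Y=-3455548.8883, Z=2261665.9252
→ Helmert⁻¹: X=4861817.8113, Y=-3455634.6488, Z=2262212.9983
→ geod (Bowring, a=6378137.000): φ=20.89764500°, λ=-35.40407600°, h=3928.4680 m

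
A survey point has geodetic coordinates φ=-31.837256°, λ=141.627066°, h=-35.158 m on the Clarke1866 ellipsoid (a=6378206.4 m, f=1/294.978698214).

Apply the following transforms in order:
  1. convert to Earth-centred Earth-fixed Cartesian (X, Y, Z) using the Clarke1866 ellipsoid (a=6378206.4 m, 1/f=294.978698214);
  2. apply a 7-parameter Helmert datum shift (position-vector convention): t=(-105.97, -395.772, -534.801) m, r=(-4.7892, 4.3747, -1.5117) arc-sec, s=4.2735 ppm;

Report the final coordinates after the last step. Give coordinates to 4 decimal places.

start: φ=-31.837256°, λ=141.627066°, h=-35.158 m
→ ECEF (a=6378206.400, f=1/294.978698214): X=-4252097.1505, Y=3366901.4118, Z=-3344916.3947
→ Helmert 7p (PV): X=-4252267.5591, Y=3366473.5267, Z=-3345453.4819

X=-4252267.5591 m, Y=3366473.5267 m, Z=-3345453.4819 m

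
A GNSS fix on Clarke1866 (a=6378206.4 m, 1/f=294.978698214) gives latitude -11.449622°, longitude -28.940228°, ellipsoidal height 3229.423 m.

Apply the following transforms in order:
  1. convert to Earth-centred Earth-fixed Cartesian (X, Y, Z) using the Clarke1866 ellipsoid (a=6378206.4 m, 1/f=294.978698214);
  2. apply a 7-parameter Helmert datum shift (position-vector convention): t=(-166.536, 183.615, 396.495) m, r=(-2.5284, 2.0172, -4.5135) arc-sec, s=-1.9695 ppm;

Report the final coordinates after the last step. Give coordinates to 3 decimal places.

X=5473893.095 m, Y=-3026854.857 m, Z=-1257970.180 m

start: φ=-11.449622°, λ=-28.940228°, h=3229.423 m
→ ECEF (a=6378206.400, f=1/294.978698214): X=5474148.9534, Y=-3026909.2228, Z=-1258352.7217
→ Helmert 7p (PV): X=5473893.0949, Y=-3026854.8566, Z=-1257970.1797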